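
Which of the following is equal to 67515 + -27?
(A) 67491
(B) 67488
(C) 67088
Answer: B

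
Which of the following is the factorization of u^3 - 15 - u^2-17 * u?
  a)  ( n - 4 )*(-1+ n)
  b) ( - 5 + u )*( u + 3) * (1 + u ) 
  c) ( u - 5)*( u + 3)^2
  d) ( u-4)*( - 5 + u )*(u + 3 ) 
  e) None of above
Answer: b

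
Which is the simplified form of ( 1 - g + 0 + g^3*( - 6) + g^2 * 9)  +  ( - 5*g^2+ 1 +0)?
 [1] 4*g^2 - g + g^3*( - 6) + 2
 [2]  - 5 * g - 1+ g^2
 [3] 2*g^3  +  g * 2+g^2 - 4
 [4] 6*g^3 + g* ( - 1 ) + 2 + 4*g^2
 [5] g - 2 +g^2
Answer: 1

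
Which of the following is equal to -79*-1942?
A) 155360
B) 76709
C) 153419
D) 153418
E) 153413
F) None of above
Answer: D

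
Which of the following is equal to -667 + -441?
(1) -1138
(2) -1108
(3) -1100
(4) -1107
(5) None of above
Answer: 2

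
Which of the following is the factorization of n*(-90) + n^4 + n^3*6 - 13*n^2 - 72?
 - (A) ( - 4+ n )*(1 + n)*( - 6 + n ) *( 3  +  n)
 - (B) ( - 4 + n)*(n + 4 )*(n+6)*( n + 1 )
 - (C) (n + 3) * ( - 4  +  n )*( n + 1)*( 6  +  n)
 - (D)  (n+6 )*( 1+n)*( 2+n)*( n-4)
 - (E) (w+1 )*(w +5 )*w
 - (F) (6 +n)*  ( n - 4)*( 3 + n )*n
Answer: C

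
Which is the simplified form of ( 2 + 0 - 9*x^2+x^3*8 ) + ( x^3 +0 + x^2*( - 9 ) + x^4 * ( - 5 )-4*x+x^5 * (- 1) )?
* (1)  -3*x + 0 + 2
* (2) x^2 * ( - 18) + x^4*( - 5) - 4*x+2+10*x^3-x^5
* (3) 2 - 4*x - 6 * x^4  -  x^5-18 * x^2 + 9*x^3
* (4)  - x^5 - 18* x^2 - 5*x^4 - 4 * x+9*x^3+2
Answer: 4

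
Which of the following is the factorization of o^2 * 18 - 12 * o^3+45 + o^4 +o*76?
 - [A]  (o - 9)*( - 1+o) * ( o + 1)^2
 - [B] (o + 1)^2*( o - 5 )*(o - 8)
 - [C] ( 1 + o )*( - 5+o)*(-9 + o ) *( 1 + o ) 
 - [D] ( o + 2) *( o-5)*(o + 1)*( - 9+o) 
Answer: C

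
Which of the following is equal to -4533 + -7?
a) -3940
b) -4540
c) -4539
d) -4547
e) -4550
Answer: b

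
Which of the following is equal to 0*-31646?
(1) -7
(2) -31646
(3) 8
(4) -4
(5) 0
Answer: 5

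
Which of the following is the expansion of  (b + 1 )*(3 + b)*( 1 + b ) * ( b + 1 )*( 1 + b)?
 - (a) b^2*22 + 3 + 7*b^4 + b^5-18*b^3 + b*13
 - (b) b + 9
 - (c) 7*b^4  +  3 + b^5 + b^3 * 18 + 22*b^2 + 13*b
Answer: c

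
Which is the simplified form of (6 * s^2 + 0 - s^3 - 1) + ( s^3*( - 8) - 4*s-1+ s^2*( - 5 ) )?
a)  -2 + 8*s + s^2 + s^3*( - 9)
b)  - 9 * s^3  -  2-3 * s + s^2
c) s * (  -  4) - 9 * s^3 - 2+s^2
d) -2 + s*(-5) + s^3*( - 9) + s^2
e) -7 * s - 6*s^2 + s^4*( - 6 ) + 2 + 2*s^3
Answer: c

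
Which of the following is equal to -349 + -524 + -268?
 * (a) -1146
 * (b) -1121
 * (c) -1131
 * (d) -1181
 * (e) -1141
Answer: e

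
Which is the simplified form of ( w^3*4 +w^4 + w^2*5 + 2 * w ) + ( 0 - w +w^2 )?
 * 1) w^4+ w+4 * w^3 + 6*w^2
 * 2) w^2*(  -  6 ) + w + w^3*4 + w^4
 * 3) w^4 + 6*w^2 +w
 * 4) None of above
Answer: 1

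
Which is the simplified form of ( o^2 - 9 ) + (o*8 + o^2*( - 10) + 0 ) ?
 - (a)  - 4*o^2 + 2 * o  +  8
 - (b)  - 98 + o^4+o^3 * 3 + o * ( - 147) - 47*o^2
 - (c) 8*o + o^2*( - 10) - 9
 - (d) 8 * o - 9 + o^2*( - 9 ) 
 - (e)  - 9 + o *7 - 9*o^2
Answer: d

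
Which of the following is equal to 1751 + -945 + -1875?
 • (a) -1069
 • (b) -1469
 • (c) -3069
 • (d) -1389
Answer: a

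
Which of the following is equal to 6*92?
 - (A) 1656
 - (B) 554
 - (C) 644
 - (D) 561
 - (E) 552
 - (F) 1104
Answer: E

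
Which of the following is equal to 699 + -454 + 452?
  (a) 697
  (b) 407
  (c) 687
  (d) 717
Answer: a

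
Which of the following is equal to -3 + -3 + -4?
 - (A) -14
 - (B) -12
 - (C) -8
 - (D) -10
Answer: D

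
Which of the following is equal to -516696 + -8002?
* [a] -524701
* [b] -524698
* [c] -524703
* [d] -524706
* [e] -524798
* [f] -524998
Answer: b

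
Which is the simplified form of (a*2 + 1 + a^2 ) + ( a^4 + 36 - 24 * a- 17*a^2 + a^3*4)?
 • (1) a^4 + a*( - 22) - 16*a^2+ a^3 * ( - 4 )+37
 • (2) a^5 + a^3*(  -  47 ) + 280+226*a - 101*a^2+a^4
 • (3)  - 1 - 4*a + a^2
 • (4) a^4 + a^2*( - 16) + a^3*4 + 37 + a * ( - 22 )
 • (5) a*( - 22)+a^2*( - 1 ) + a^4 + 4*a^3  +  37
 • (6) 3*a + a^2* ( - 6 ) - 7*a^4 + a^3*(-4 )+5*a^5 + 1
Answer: 4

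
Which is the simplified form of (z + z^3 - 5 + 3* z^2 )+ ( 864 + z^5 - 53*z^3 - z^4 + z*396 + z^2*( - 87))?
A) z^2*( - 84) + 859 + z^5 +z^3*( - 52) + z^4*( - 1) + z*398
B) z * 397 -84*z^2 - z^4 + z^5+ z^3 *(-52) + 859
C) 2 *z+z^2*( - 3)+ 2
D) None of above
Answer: B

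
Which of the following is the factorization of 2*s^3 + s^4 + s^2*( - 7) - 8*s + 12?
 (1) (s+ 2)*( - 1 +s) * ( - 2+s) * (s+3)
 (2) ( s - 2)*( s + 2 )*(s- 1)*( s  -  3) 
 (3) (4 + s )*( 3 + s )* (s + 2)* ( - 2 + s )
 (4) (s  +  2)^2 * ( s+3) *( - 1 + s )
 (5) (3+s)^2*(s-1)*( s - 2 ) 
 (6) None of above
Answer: 1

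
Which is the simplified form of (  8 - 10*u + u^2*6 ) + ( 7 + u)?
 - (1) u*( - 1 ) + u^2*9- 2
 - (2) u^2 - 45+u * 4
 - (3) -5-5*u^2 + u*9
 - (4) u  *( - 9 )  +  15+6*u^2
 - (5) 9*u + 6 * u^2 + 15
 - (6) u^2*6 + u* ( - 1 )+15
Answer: 4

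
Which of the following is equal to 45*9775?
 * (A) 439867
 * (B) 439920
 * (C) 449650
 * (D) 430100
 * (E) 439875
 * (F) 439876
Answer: E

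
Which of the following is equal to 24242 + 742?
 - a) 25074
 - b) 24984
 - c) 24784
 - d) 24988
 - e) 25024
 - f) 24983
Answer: b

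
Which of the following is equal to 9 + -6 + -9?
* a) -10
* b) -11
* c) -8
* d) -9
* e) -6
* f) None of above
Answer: e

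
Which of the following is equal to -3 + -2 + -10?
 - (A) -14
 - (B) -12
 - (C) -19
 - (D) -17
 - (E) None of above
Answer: E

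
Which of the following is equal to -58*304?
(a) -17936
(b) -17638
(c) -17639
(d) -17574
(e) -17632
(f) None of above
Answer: e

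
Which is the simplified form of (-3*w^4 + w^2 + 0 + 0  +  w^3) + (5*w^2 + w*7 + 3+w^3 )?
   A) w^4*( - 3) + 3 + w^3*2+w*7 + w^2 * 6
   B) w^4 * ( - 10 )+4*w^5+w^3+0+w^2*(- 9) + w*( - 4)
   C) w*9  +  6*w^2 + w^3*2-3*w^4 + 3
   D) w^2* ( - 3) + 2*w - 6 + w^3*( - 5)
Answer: A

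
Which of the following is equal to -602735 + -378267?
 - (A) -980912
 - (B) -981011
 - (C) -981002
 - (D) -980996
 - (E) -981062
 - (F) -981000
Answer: C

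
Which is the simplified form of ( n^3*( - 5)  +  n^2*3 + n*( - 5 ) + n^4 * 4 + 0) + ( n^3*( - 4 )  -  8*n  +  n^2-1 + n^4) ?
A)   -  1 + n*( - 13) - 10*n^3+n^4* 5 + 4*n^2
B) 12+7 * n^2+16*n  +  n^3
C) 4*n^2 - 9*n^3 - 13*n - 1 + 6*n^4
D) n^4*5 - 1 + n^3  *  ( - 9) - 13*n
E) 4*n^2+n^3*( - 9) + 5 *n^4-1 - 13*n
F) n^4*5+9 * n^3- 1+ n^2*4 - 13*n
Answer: E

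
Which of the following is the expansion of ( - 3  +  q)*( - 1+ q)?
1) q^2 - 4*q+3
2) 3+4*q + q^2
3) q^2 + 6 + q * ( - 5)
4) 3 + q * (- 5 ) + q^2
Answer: 1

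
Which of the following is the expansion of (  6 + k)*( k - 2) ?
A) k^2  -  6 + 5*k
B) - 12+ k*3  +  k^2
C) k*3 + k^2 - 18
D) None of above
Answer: D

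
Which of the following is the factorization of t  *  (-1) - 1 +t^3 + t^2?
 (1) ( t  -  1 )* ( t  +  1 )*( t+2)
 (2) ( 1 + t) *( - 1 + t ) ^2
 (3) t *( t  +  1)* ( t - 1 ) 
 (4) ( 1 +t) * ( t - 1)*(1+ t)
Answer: 4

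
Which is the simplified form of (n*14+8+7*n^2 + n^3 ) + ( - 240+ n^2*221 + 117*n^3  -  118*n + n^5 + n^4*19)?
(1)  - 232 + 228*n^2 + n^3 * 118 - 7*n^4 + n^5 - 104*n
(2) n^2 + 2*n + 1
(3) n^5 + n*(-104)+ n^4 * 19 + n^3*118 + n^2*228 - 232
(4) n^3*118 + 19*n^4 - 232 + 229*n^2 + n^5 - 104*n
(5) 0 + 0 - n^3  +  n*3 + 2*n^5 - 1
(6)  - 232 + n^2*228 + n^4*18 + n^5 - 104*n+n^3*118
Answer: 3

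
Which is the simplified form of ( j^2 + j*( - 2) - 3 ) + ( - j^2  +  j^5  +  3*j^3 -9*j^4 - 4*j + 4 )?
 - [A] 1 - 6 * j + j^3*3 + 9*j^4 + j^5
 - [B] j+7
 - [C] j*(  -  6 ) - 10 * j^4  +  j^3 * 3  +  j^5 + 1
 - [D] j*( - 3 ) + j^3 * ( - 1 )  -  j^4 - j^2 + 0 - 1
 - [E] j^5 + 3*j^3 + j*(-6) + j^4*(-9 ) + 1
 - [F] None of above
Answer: E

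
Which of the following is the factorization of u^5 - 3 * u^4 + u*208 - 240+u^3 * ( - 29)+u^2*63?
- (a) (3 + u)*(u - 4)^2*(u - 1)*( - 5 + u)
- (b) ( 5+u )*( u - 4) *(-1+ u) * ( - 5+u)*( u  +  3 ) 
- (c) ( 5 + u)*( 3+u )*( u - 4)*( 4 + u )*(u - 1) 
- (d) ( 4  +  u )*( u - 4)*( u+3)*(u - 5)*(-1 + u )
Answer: d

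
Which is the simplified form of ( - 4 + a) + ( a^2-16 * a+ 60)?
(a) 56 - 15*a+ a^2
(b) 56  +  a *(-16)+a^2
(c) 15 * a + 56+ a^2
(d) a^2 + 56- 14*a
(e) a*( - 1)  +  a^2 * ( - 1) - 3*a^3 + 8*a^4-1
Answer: a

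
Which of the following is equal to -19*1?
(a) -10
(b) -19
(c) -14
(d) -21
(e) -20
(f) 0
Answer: b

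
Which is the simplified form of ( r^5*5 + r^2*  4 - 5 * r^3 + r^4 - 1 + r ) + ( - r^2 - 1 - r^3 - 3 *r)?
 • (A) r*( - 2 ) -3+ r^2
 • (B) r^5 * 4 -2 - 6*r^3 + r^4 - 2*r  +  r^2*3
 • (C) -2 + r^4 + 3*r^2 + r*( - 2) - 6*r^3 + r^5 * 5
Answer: C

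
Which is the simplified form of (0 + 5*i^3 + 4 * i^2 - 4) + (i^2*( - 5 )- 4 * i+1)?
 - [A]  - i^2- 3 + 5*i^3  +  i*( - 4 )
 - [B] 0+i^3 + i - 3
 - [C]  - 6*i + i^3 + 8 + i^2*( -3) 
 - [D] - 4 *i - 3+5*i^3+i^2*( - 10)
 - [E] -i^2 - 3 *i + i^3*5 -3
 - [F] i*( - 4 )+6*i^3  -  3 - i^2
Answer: A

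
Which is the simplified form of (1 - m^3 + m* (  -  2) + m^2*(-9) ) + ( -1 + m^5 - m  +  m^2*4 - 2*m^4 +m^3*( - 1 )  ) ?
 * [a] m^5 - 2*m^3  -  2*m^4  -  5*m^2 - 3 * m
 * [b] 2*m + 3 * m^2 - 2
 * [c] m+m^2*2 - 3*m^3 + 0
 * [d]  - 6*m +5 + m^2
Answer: a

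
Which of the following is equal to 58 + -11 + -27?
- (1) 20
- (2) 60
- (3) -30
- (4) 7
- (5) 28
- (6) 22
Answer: 1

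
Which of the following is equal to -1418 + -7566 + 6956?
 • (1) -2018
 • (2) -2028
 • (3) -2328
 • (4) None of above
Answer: 2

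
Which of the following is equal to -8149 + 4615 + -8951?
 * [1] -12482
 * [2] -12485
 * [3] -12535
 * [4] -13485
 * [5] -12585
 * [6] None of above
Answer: 2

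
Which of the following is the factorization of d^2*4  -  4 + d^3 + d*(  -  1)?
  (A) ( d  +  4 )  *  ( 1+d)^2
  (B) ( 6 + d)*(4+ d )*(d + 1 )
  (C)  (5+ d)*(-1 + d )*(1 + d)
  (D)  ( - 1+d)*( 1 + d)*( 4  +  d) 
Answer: D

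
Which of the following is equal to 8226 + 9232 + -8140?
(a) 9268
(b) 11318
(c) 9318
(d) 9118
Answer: c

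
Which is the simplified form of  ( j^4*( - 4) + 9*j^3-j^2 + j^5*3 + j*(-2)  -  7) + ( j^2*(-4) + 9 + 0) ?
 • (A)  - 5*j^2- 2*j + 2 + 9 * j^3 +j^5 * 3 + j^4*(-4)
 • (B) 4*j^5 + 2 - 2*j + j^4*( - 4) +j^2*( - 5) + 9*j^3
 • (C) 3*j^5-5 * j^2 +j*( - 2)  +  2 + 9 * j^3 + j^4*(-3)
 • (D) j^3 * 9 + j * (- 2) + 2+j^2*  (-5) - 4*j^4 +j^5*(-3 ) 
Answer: A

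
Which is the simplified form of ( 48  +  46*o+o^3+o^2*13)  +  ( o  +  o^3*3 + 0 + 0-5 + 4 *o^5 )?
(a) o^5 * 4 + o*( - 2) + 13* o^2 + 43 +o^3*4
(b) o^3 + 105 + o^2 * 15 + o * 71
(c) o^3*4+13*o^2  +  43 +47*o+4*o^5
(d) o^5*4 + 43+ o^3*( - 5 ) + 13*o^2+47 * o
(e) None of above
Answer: c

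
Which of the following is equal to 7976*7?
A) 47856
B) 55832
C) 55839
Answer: B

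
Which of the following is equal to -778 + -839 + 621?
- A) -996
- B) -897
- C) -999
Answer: A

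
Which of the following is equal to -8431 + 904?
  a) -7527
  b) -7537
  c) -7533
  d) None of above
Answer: a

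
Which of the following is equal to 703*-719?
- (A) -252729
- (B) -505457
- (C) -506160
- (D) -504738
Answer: B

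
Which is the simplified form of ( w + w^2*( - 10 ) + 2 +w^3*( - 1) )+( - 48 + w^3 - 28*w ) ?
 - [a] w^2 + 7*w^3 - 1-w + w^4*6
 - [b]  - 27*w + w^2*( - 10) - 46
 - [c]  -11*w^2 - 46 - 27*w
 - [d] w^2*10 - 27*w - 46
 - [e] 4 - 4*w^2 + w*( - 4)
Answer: b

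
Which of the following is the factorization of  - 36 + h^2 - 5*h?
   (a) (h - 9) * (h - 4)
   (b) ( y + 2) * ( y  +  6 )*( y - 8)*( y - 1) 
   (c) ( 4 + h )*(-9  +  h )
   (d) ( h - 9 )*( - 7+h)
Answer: c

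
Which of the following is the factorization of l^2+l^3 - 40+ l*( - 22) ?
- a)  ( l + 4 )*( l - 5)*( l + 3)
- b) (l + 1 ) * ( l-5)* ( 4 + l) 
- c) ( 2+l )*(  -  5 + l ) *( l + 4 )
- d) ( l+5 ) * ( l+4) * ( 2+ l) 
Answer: c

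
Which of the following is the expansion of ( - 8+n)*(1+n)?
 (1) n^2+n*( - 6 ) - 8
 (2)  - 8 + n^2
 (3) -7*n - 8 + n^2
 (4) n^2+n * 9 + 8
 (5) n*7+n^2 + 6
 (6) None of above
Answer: 3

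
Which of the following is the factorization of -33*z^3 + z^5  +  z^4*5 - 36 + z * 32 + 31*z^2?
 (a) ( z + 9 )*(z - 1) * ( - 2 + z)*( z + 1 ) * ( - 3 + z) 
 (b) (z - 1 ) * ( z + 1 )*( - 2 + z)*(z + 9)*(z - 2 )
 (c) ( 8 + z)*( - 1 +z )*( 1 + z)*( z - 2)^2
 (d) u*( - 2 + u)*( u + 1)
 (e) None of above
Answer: b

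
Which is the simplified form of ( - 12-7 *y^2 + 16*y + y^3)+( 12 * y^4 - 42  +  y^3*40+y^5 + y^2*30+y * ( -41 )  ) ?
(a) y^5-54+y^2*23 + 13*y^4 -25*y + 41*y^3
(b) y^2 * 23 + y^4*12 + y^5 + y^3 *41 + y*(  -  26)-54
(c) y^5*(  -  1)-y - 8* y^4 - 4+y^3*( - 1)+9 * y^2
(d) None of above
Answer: d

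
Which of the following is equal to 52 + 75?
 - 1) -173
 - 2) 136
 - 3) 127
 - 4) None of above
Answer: 3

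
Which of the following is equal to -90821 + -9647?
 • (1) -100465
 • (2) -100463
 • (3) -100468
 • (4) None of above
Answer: 3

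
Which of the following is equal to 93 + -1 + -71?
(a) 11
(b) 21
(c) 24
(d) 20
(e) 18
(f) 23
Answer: b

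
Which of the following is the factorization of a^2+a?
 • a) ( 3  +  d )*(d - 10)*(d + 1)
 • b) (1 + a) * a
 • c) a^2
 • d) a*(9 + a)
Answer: b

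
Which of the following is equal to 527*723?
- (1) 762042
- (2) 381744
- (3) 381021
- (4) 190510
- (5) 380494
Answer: 3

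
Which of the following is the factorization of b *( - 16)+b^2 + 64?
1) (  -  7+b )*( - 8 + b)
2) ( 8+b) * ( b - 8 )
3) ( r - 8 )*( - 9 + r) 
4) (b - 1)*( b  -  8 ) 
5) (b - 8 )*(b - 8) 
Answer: 5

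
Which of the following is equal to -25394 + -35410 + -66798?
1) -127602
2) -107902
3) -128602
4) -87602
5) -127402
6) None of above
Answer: 1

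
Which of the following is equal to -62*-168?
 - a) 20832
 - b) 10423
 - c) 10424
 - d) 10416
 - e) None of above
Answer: d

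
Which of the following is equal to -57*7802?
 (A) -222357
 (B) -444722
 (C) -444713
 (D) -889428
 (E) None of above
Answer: E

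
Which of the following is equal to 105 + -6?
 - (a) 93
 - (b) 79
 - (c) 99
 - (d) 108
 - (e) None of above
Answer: c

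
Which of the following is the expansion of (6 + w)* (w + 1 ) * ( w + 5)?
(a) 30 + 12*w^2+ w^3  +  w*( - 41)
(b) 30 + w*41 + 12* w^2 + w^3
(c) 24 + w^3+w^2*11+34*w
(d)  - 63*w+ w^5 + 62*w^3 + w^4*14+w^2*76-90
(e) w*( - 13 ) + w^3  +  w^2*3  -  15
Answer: b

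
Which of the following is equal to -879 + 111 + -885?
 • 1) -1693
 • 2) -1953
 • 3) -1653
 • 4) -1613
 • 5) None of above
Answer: 3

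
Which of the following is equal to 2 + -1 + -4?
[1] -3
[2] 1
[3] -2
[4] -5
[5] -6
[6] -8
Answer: 1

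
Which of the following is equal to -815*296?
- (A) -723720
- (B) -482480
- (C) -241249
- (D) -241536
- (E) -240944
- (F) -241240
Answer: F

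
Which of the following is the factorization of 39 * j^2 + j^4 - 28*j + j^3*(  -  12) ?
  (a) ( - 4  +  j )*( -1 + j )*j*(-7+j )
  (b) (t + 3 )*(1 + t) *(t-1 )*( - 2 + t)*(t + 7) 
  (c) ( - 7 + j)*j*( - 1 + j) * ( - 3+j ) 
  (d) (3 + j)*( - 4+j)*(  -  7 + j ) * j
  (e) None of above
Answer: a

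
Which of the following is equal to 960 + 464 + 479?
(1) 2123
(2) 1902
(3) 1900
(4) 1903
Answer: 4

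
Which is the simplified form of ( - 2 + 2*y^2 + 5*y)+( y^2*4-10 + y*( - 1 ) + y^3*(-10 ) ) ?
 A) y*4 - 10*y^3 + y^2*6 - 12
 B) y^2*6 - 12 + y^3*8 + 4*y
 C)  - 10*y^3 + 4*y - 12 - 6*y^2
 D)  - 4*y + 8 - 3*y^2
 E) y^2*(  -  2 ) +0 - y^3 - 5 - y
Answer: A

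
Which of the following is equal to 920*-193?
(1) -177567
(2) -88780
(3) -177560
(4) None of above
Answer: 3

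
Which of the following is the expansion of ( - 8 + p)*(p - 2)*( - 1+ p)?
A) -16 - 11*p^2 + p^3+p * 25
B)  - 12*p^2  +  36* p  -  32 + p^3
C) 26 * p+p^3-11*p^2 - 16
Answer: C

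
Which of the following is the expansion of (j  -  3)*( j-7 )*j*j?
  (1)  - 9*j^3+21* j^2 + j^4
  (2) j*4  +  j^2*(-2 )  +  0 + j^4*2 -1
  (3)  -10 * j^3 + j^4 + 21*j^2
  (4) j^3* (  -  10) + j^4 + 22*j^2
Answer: 3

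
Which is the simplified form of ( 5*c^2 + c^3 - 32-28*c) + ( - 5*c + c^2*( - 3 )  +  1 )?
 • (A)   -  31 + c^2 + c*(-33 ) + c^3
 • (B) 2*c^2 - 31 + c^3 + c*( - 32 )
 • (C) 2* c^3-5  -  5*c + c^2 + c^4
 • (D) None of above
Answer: D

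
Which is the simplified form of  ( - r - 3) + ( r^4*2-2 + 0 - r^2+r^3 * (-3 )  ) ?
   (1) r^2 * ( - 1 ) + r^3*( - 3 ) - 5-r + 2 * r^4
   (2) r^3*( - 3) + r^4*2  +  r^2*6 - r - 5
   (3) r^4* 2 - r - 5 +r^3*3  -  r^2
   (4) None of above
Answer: 1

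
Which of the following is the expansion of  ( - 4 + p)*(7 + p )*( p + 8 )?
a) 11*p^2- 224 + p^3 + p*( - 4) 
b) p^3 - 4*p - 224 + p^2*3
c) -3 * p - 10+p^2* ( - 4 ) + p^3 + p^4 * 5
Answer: a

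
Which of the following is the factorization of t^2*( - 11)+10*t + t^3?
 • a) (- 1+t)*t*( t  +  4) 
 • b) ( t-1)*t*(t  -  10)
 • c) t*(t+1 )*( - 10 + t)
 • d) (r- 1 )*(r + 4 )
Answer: b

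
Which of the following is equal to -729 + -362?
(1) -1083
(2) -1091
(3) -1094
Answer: 2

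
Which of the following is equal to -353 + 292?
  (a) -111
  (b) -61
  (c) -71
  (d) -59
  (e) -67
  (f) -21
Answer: b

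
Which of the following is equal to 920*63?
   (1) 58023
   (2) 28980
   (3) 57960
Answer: 3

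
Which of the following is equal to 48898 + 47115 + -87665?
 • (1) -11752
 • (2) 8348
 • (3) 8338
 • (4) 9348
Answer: 2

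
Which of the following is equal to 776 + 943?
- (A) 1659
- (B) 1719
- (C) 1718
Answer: B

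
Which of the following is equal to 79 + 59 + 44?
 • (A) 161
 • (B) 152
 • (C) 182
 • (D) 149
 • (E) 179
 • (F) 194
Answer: C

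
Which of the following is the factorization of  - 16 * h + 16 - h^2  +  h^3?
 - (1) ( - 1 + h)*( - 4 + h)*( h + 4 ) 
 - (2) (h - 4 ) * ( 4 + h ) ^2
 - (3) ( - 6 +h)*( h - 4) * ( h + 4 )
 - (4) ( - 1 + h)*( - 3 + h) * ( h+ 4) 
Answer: 1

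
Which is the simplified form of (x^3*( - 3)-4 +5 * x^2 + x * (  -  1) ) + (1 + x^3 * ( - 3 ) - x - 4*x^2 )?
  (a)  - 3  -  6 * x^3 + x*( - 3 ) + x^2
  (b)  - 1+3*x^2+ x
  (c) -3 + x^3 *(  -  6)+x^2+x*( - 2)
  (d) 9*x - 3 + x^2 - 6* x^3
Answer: c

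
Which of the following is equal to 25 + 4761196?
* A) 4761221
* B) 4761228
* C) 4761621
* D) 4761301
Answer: A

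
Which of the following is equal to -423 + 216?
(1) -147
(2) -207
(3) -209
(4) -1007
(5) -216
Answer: 2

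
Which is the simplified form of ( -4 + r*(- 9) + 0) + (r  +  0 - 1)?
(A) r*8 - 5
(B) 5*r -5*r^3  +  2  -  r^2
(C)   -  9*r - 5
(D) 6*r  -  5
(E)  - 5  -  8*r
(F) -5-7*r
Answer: E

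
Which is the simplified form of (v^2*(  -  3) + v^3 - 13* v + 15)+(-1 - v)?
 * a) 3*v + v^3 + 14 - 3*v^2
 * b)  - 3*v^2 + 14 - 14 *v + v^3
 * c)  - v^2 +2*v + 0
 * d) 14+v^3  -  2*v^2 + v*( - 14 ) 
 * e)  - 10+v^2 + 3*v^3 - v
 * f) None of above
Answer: b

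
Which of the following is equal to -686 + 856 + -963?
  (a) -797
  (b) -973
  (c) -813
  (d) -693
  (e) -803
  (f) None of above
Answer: f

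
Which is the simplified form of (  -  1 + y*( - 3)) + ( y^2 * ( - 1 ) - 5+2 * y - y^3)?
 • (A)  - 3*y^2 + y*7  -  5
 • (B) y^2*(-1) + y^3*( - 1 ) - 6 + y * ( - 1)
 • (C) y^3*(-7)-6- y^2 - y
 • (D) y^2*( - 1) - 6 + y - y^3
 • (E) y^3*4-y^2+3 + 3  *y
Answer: B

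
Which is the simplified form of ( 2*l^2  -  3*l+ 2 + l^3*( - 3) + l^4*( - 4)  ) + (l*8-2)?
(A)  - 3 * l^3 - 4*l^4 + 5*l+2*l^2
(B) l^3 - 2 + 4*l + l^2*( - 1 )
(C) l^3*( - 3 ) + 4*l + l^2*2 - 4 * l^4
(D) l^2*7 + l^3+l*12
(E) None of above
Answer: A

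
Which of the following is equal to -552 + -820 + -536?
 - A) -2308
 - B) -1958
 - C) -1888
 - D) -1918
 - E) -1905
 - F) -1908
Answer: F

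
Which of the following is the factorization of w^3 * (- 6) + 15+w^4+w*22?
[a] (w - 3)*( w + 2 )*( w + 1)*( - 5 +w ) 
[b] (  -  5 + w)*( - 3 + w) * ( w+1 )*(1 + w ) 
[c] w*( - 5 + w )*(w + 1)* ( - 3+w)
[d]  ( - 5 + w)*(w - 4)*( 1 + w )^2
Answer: b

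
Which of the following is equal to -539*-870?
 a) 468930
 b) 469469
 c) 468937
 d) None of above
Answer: a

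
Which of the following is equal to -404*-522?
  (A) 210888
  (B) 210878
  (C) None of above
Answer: A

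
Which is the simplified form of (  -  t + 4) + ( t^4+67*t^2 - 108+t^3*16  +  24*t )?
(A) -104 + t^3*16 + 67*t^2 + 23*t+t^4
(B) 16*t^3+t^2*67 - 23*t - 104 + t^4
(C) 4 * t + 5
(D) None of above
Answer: A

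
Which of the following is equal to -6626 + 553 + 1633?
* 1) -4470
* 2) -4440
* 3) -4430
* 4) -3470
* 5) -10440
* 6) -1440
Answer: 2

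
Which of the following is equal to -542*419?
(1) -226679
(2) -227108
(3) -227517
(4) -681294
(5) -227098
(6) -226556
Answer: 5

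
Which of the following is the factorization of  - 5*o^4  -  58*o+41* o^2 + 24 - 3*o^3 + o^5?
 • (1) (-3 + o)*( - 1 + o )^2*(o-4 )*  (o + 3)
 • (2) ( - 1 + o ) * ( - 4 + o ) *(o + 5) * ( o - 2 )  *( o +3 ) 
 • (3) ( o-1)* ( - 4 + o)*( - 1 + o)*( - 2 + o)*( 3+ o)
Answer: 3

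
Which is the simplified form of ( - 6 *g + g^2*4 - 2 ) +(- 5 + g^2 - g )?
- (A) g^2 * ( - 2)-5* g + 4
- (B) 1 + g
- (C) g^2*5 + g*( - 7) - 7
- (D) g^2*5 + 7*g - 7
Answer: C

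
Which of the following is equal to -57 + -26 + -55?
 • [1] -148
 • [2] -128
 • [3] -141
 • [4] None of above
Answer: 4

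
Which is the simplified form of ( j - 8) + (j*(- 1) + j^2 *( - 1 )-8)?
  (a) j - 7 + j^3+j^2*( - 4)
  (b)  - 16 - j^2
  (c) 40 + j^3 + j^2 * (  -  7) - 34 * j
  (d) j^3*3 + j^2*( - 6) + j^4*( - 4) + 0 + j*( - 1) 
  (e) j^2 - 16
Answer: b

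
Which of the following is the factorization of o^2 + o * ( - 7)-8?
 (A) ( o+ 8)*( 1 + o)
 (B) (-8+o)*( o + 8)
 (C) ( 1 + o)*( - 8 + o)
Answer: C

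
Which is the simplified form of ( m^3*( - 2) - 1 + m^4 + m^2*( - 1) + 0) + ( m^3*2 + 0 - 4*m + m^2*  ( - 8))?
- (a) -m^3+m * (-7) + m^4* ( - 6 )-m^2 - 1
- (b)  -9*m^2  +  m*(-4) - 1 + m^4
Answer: b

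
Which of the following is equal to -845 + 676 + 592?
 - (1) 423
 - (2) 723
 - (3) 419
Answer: 1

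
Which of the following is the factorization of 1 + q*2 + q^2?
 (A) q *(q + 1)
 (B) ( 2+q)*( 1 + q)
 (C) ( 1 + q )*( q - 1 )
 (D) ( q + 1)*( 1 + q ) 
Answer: D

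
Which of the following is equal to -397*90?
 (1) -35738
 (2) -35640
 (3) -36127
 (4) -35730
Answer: 4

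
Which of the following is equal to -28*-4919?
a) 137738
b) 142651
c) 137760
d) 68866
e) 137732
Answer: e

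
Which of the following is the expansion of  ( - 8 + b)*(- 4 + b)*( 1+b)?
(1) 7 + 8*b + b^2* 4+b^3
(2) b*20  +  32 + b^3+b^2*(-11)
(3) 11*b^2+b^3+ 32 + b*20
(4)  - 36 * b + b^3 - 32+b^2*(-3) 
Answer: 2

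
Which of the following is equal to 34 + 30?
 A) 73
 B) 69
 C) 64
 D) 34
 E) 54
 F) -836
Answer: C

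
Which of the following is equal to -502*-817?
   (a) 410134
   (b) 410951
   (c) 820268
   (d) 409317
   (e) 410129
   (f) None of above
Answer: a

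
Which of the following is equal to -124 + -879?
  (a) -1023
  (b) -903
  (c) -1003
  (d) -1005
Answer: c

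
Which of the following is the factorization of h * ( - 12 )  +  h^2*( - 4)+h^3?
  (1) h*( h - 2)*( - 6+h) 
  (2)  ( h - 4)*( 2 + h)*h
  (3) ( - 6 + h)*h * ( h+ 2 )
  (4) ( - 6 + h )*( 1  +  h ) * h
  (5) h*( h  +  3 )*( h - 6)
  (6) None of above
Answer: 3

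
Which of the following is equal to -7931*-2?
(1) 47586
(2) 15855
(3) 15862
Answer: 3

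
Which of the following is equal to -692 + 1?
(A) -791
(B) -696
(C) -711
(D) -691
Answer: D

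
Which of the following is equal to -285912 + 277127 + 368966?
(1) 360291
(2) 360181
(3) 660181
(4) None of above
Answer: 2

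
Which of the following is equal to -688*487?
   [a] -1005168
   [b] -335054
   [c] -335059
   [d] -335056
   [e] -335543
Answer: d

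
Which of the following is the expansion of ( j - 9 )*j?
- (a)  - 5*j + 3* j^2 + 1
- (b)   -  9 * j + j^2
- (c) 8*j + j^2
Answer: b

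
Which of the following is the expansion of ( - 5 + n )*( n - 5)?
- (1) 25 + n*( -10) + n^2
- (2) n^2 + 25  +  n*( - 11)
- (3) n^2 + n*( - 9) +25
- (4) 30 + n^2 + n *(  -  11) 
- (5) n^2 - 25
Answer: 1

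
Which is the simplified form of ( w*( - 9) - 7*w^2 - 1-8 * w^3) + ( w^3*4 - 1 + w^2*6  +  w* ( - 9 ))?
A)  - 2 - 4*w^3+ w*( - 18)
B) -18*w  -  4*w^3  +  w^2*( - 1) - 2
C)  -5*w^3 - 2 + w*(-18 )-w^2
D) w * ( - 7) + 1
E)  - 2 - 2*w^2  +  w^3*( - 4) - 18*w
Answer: B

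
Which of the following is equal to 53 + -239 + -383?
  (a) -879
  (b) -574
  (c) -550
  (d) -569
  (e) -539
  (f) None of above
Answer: d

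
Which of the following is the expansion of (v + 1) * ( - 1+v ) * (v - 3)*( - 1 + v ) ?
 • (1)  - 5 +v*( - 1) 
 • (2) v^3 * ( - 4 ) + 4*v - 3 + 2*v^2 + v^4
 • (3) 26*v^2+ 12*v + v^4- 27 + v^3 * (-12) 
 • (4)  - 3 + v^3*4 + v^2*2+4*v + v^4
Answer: 2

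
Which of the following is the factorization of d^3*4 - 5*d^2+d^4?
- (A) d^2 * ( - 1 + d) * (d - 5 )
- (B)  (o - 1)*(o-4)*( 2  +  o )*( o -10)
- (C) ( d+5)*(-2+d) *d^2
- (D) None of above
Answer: D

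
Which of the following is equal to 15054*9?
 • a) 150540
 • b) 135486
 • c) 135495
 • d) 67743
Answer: b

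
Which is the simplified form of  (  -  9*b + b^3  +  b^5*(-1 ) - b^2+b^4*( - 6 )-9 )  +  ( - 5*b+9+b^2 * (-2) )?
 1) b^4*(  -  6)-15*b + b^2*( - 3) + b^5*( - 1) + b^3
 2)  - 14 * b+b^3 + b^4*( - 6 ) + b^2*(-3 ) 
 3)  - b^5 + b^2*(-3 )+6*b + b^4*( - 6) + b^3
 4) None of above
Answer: 4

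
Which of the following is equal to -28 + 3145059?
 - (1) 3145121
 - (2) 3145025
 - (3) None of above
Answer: 3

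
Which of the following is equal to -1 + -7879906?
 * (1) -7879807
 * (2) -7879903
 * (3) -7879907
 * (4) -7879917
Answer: 3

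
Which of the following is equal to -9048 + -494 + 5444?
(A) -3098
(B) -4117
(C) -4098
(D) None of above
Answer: C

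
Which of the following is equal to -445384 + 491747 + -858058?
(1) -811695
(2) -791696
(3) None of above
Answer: 1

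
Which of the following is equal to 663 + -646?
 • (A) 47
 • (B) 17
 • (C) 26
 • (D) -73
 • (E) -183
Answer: B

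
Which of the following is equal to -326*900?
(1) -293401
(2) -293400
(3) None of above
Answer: 2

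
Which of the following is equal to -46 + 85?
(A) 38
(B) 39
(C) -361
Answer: B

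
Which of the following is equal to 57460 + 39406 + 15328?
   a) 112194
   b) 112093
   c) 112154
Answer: a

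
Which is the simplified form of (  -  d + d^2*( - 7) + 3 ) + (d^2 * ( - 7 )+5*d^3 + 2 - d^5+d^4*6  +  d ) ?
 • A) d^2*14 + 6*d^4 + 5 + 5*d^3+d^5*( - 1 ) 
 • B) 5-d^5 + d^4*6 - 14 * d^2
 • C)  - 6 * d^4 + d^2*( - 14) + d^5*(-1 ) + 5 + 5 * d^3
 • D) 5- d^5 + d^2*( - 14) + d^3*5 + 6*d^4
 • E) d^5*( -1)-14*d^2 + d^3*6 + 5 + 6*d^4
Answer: D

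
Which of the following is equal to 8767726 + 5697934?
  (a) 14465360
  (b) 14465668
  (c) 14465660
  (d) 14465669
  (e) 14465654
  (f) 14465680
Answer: c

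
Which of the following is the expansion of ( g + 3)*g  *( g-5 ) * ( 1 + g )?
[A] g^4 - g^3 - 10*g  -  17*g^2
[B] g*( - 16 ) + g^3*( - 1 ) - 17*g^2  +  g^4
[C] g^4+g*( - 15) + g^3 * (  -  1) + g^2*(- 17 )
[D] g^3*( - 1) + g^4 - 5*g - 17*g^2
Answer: C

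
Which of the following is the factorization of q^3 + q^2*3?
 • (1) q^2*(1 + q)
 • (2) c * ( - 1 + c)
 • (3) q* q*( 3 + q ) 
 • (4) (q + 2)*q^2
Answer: 3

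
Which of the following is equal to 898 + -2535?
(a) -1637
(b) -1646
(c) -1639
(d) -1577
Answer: a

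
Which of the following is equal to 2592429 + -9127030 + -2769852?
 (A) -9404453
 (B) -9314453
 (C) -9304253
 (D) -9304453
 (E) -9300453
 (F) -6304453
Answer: D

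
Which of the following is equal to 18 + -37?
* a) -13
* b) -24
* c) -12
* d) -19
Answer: d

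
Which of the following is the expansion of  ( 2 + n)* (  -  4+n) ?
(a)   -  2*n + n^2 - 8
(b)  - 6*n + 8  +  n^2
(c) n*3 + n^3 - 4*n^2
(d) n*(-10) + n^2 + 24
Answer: a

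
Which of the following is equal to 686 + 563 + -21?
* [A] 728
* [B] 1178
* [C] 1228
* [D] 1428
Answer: C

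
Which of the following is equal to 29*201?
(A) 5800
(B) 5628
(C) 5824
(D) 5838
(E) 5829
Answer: E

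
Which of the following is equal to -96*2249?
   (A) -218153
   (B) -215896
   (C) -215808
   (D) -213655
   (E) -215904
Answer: E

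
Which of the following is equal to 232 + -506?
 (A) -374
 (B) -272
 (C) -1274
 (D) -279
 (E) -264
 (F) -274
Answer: F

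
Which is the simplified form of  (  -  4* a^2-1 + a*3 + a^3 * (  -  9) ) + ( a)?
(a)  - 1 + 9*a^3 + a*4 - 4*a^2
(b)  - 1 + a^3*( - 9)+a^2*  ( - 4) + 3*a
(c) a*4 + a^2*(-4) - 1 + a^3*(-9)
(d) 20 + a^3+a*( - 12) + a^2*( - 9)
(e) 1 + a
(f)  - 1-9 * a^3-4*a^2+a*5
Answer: c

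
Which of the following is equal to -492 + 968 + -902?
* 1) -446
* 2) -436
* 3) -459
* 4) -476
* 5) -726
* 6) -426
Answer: 6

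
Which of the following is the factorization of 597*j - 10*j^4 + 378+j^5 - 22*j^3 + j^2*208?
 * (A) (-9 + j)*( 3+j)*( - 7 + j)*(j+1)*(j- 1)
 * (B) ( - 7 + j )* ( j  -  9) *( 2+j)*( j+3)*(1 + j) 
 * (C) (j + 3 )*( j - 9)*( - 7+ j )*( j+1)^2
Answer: B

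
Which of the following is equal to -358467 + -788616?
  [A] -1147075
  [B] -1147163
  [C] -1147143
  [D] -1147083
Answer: D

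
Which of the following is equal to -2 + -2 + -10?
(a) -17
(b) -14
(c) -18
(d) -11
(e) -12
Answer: b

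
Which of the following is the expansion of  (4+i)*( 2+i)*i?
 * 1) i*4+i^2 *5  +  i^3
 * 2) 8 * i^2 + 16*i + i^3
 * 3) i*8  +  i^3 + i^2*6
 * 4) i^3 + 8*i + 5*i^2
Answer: 3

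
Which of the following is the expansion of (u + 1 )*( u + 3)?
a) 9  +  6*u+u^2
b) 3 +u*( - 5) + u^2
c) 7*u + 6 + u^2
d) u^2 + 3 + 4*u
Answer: d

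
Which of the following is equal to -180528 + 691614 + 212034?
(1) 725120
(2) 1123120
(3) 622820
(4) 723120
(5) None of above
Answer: 4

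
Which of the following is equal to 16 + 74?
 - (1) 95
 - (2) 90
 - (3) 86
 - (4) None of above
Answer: 2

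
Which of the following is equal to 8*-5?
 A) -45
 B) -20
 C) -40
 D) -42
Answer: C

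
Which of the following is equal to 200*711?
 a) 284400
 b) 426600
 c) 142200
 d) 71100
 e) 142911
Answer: c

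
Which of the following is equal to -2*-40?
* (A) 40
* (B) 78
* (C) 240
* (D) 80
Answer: D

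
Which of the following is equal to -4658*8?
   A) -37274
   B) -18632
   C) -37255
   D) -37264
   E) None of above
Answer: D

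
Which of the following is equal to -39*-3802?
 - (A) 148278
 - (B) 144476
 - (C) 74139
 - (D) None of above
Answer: A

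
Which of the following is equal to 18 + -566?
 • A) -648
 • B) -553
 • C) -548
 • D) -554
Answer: C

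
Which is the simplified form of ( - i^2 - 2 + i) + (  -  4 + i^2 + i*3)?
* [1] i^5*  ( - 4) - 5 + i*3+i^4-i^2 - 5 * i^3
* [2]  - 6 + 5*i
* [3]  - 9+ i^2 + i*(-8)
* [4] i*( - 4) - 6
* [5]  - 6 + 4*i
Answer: 5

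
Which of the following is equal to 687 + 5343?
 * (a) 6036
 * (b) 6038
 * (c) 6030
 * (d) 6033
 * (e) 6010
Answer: c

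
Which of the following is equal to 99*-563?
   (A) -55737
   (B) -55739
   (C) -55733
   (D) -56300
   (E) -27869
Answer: A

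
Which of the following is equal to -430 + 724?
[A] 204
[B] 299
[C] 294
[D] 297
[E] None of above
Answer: C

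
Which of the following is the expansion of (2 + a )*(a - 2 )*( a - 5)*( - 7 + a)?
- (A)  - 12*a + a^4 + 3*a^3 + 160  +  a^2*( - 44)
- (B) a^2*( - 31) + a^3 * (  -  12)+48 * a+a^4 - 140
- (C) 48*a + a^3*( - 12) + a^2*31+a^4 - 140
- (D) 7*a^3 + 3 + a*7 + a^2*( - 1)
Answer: C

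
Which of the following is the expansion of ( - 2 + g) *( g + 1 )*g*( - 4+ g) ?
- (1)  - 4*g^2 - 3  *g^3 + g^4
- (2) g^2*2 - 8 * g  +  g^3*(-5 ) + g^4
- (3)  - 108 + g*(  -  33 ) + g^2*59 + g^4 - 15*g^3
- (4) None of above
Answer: 4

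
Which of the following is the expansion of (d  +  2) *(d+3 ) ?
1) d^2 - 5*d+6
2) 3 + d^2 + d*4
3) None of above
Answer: 3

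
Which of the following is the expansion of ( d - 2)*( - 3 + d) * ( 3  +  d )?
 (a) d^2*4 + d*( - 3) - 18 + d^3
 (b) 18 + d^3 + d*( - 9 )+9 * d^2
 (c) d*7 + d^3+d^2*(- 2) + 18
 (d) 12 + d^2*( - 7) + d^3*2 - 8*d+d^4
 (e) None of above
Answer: e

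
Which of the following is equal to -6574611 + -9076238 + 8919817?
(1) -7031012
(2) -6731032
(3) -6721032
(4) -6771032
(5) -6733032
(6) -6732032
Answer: 2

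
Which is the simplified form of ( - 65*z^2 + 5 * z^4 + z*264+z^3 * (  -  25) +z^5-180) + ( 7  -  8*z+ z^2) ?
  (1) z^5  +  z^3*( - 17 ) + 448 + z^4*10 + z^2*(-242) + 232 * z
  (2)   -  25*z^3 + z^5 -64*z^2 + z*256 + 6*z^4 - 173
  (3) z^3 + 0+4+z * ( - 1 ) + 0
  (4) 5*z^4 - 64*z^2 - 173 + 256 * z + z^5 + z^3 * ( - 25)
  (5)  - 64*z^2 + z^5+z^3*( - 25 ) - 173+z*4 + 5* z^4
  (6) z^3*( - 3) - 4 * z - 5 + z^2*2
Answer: 4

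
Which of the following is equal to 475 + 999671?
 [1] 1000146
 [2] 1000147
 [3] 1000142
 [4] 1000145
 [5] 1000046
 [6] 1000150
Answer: 1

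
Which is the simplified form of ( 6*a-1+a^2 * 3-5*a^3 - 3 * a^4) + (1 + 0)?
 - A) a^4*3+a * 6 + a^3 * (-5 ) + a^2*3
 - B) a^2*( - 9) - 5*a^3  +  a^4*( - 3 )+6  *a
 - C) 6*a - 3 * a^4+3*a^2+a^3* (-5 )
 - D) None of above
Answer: C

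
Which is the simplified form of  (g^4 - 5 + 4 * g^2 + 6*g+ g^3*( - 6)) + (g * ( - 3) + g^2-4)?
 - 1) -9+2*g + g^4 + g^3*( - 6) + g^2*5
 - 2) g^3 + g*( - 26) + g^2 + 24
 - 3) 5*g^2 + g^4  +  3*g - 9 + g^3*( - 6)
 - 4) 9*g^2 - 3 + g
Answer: 3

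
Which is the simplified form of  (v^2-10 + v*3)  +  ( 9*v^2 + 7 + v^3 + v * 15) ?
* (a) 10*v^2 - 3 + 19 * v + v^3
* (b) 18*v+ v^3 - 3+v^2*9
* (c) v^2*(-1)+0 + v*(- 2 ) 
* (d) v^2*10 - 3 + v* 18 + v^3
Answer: d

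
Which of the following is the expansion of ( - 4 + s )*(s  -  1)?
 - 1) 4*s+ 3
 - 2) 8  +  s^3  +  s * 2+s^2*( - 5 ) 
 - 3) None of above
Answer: 3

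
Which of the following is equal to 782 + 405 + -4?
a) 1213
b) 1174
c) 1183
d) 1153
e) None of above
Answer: c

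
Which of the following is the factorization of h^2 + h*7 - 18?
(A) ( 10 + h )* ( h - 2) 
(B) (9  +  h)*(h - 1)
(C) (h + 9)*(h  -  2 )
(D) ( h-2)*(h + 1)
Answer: C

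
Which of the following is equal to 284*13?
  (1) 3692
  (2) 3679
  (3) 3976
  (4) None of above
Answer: 1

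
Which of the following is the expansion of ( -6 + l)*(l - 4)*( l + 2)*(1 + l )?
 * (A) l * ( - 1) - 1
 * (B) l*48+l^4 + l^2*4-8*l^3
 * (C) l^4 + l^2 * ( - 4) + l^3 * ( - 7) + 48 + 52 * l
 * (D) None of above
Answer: C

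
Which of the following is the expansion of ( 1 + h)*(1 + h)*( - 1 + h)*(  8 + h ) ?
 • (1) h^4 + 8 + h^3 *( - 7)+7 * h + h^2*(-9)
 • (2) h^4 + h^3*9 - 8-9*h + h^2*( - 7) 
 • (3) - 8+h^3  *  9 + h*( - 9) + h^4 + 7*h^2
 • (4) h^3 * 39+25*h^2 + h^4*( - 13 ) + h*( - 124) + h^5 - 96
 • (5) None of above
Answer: 3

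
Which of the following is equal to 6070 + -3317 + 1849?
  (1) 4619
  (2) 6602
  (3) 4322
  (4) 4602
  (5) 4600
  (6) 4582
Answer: 4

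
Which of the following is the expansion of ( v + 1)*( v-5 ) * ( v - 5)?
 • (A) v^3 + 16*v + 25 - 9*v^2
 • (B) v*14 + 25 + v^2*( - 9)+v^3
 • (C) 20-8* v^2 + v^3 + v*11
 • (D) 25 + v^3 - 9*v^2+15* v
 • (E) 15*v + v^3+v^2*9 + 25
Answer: D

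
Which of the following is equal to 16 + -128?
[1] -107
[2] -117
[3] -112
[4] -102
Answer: 3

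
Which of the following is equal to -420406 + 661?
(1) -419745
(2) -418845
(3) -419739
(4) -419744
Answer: 1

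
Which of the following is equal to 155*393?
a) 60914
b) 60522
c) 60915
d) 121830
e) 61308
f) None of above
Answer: c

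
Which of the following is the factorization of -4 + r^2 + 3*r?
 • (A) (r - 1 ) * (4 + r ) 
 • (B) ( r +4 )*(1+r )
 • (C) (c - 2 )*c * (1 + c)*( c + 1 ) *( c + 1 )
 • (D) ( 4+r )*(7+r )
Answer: A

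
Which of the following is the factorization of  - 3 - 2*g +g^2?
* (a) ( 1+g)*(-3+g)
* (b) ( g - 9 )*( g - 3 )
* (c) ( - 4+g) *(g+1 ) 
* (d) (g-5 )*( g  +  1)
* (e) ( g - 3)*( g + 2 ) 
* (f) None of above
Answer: a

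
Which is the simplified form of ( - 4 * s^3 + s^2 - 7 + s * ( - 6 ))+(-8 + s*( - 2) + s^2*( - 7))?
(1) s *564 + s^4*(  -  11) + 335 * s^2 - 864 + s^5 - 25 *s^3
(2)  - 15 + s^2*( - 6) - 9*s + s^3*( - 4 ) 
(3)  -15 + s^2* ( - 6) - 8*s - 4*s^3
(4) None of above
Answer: 3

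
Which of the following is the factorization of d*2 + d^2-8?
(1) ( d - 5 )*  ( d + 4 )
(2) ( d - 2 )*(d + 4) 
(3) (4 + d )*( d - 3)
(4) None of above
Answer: 2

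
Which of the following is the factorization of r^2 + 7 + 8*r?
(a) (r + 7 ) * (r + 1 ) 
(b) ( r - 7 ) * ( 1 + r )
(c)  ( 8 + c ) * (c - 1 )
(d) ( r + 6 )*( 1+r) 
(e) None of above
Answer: a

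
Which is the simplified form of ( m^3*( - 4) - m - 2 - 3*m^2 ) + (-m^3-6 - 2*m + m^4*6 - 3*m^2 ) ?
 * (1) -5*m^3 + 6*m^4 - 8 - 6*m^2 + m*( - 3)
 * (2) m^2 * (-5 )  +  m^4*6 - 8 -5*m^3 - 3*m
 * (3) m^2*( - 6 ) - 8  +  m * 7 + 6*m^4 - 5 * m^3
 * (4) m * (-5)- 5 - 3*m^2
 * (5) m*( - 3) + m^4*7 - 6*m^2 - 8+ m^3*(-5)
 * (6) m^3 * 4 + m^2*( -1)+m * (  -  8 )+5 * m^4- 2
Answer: 1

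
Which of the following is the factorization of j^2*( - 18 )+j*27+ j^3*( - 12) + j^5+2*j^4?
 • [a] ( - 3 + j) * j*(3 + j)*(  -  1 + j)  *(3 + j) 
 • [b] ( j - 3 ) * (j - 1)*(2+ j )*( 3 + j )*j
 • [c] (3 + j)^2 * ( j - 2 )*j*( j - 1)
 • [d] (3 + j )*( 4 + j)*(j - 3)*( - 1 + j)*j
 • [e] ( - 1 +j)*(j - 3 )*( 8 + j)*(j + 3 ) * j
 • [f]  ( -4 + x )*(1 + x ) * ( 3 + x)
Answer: a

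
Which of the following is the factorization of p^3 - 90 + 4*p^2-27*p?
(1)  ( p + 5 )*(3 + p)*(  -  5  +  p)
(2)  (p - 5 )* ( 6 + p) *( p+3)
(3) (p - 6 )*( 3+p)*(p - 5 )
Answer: 2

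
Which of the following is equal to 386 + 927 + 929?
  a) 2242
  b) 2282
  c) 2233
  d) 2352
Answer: a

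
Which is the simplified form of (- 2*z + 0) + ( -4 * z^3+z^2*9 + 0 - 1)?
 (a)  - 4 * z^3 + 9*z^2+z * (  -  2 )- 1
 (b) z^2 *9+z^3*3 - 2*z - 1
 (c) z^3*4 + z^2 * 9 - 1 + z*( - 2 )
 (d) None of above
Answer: a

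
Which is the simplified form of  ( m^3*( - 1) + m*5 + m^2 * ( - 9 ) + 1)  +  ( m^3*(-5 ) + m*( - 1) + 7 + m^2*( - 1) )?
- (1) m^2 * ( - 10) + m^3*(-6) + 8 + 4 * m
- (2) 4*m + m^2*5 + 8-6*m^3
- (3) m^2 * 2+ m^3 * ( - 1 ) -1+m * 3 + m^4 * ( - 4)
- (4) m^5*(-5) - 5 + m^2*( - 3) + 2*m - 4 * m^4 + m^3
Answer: 1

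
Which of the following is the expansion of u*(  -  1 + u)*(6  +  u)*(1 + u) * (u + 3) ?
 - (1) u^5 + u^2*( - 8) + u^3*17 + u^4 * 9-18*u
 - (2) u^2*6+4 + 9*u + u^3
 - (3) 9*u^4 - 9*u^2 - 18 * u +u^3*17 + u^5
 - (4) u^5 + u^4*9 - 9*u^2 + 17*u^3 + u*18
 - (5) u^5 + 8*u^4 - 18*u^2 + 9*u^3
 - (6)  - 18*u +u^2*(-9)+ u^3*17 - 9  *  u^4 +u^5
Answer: 3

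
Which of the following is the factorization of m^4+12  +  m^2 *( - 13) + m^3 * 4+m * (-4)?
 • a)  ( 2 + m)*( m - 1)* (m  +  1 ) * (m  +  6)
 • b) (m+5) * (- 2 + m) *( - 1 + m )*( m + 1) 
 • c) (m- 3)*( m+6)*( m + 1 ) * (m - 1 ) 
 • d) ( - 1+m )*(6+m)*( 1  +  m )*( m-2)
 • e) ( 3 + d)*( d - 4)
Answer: d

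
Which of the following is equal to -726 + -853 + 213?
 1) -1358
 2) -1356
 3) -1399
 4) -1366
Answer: 4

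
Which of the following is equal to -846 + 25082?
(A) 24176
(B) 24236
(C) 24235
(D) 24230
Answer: B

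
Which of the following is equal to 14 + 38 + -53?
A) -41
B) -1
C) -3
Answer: B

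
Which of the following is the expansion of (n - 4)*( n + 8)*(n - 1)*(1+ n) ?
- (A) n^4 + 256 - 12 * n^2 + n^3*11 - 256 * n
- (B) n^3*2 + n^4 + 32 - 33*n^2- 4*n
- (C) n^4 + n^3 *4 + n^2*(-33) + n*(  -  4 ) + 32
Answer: C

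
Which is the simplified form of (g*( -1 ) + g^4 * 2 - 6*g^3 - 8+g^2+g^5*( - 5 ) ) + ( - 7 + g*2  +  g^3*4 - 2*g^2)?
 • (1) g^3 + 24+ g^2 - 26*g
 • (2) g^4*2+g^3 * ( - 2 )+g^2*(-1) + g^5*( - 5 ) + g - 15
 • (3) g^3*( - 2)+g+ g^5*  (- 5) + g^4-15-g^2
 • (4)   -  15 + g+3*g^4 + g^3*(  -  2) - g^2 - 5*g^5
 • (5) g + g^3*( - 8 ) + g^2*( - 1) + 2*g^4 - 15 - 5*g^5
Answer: 2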